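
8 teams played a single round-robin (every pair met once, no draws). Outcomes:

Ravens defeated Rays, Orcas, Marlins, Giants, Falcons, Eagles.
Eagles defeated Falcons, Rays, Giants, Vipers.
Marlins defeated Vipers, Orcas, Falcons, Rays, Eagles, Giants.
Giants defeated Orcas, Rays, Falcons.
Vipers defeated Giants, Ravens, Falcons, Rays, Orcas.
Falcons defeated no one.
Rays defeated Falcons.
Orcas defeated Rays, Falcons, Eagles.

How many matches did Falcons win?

0

Falcons' results: beat no one; lost to Vipers, Ravens, Giants, Eagles, Orcas, Marlins, Rays.
That is 0 wins.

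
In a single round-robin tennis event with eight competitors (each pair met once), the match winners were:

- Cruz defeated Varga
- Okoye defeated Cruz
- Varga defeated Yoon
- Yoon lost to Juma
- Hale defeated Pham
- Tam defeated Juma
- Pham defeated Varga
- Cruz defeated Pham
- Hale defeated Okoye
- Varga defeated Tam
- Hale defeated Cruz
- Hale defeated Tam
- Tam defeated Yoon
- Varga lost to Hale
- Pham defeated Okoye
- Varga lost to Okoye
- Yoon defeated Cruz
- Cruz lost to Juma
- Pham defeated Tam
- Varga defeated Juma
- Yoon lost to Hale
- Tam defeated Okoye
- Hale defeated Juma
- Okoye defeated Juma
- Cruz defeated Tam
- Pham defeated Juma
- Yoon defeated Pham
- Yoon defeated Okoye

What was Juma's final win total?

2

Juma's results: beat Cruz, Yoon; lost to Varga, Hale, Tam, Pham, Okoye.
That is 2 wins.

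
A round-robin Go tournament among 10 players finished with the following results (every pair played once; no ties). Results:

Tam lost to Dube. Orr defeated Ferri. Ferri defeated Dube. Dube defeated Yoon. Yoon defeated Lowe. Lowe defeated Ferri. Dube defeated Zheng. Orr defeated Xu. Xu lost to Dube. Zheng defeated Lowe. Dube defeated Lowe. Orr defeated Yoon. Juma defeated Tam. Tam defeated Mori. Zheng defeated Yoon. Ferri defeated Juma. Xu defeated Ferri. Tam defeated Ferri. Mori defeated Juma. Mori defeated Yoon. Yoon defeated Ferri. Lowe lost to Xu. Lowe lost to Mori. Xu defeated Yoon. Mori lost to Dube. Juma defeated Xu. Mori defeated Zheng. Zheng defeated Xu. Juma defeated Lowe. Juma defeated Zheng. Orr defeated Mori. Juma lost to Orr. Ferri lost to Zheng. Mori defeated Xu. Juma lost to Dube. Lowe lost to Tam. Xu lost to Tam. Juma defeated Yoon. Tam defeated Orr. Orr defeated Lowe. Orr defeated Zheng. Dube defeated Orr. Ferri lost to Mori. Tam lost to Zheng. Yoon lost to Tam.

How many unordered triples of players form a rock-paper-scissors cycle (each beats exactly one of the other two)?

16

Win totals: Orr 7, Xu 3, Lowe 1, Zheng 5, Mori 6, Yoon 2, Dube 8, Juma 5, Tam 6, Ferri 2.
A player with w wins dominates both others in C(w,2) triples; summing gives 21 + 3 + 0 + 10 + 15 + 1 + 28 + 10 + 15 + 1 = 104 transitive triples.
Total triples C(10,3) = 120, so cyclic triples = 120 − 104 = 16.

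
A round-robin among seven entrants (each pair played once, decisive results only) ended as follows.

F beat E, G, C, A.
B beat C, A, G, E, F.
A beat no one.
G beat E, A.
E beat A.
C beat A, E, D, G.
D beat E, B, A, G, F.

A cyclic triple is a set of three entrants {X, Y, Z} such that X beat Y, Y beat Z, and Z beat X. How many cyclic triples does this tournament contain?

Win totals: A 0, B 5, C 4, D 5, E 1, F 4, G 2.
An entrant with w wins dominates both others in C(w,2) triples; summing gives 0 + 10 + 6 + 10 + 0 + 6 + 1 = 33 transitive triples.
Total triples C(7,3) = 35, so cyclic triples = 35 − 33 = 2.

2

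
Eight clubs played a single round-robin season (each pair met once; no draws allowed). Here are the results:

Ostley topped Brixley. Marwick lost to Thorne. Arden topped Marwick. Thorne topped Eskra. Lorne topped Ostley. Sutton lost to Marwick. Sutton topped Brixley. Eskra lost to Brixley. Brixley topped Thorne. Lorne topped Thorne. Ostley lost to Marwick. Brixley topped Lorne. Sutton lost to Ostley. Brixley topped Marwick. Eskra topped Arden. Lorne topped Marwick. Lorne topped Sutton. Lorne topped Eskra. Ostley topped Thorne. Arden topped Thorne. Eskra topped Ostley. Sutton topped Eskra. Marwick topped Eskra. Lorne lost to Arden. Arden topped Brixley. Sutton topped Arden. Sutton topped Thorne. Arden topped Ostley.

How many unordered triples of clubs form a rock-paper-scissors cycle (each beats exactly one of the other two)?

Win totals: Thorne 2, Eskra 2, Sutton 4, Brixley 4, Marwick 3, Ostley 3, Lorne 5, Arden 5.
A club with w wins dominates both others in C(w,2) triples; summing gives 1 + 1 + 6 + 6 + 3 + 3 + 10 + 10 = 40 transitive triples.
Total triples C(8,3) = 56, so cyclic triples = 56 − 40 = 16.

16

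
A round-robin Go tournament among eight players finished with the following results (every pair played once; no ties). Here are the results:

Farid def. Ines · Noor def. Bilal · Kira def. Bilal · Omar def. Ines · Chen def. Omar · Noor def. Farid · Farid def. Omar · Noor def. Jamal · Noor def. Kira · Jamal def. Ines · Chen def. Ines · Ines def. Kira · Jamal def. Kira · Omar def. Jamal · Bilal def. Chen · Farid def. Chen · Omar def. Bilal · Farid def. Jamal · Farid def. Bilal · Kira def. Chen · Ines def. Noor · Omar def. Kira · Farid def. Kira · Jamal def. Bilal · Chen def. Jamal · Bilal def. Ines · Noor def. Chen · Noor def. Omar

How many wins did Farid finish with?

Farid's results: beat Jamal, Kira, Chen, Bilal, Omar, Ines; lost to Noor.
That is 6 wins.

6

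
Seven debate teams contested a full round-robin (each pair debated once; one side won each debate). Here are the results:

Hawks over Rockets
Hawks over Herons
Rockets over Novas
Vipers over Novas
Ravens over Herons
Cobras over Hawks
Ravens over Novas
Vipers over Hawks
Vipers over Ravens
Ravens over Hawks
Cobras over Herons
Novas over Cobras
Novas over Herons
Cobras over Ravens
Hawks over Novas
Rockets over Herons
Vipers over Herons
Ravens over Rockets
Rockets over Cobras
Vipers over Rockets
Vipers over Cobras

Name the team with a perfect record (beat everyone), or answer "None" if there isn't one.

Vipers has 6 wins out of 6 opponents — a perfect record.

Vipers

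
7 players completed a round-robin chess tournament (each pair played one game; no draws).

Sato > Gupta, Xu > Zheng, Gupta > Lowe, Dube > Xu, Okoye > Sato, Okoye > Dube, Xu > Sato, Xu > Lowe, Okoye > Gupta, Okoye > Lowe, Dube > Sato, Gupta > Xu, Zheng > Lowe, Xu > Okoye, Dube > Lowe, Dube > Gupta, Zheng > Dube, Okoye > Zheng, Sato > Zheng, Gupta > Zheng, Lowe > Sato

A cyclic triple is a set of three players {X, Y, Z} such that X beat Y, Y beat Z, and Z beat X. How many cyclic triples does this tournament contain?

8

Win totals: Okoye 5, Sato 2, Dube 4, Gupta 3, Zheng 2, Xu 4, Lowe 1.
A player with w wins dominates both others in C(w,2) triples; summing gives 10 + 1 + 6 + 3 + 1 + 6 + 0 = 27 transitive triples.
Total triples C(7,3) = 35, so cyclic triples = 35 − 27 = 8.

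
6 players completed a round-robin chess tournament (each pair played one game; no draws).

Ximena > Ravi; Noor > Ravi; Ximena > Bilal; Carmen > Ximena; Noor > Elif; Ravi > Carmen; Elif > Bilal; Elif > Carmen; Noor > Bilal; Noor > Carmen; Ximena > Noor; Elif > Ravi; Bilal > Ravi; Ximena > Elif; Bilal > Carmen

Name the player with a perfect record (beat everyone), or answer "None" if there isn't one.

Highest win total is Ximena with 4 (out of 5 possible).
Ximena lost to Carmen, so no player went undefeated.

None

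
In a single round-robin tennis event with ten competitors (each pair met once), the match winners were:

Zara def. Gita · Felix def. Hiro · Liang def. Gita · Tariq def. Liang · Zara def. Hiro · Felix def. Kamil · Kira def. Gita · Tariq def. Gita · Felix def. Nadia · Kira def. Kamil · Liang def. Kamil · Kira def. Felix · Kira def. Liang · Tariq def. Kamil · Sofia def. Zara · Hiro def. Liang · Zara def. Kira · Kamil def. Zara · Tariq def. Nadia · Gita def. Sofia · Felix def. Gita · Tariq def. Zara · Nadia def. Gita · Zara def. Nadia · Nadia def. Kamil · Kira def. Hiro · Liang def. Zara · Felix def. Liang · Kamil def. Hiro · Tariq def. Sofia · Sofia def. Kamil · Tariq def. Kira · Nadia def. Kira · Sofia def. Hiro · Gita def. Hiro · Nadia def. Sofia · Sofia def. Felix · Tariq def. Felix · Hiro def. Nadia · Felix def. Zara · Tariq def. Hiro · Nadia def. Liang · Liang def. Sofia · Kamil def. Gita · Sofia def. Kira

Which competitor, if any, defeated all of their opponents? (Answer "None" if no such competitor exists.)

Tariq has 9 wins out of 9 opponents — a perfect record.

Tariq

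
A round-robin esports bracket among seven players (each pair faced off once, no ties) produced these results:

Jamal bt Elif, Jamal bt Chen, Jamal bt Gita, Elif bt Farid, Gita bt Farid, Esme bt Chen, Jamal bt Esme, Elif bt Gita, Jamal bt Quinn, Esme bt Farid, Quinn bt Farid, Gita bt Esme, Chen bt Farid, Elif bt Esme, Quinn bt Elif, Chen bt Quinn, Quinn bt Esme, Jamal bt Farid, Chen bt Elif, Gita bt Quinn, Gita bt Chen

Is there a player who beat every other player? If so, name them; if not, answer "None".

Jamal

Jamal has 6 wins out of 6 opponents — a perfect record.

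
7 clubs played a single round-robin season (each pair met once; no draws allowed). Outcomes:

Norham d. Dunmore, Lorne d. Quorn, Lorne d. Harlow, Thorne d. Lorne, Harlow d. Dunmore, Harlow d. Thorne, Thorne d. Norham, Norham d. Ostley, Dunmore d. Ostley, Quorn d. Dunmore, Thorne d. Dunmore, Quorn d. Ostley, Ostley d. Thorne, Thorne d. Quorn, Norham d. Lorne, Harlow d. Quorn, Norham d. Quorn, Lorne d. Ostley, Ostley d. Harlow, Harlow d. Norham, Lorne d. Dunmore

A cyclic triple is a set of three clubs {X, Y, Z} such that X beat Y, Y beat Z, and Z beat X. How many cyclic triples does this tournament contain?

9

Win totals: Ostley 2, Dunmore 1, Harlow 4, Norham 4, Thorne 4, Quorn 2, Lorne 4.
A club with w wins dominates both others in C(w,2) triples; summing gives 1 + 0 + 6 + 6 + 6 + 1 + 6 = 26 transitive triples.
Total triples C(7,3) = 35, so cyclic triples = 35 − 26 = 9.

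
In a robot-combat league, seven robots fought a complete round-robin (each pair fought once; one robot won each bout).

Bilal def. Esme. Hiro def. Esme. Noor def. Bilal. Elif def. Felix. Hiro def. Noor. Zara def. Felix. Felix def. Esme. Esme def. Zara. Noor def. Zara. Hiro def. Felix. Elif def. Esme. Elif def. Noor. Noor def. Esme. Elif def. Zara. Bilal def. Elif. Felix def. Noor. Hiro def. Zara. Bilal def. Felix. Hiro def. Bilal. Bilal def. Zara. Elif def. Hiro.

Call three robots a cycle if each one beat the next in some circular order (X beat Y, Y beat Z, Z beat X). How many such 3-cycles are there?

5

Win totals: Hiro 5, Noor 3, Esme 1, Elif 5, Felix 2, Bilal 4, Zara 1.
A robot with w wins dominates both others in C(w,2) triples; summing gives 10 + 3 + 0 + 10 + 1 + 6 + 0 = 30 transitive triples.
Total triples C(7,3) = 35, so cyclic triples = 35 − 30 = 5.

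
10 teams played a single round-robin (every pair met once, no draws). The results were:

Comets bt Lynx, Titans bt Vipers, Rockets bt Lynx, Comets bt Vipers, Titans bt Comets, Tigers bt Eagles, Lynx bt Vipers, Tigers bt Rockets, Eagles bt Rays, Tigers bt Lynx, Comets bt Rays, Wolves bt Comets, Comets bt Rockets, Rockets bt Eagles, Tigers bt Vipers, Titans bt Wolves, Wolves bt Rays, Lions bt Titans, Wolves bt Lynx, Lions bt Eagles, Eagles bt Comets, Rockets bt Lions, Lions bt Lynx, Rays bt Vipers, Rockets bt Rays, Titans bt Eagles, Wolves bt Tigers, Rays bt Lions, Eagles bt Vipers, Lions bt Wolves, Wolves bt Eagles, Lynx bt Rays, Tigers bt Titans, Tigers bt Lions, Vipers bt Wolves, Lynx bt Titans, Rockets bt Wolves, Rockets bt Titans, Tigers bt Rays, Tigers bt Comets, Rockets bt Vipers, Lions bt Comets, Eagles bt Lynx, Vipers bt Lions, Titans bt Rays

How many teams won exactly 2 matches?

2

Win totals: Comets 4, Wolves 5, Lynx 3, Rays 2, Lions 5, Eagles 4, Rockets 7, Tigers 8, Vipers 2, Titans 5.
Exactly 2: Rays, Vipers — 2 teams.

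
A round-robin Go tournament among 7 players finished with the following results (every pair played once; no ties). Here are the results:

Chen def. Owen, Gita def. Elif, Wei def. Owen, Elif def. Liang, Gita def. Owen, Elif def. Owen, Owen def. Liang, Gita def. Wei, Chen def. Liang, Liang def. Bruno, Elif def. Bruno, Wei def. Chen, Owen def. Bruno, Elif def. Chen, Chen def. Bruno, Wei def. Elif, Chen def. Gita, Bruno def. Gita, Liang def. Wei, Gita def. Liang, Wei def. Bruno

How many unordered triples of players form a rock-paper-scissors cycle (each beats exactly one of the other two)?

Win totals: Chen 4, Bruno 1, Elif 4, Wei 4, Gita 4, Owen 2, Liang 2.
A player with w wins dominates both others in C(w,2) triples; summing gives 6 + 0 + 6 + 6 + 6 + 1 + 1 = 26 transitive triples.
Total triples C(7,3) = 35, so cyclic triples = 35 − 26 = 9.

9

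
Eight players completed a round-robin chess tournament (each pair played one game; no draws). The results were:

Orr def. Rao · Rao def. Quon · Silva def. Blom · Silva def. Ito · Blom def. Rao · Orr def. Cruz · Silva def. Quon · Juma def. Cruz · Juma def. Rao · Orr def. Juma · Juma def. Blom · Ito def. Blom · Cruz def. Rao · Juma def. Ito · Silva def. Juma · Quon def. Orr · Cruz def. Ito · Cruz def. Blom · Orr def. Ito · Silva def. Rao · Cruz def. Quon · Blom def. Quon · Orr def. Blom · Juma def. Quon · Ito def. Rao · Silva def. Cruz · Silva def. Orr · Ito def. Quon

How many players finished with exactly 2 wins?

1

Win totals: Blom 2, Rao 1, Orr 5, Silva 7, Quon 1, Cruz 4, Juma 5, Ito 3.
Exactly 2: Blom — 1 player.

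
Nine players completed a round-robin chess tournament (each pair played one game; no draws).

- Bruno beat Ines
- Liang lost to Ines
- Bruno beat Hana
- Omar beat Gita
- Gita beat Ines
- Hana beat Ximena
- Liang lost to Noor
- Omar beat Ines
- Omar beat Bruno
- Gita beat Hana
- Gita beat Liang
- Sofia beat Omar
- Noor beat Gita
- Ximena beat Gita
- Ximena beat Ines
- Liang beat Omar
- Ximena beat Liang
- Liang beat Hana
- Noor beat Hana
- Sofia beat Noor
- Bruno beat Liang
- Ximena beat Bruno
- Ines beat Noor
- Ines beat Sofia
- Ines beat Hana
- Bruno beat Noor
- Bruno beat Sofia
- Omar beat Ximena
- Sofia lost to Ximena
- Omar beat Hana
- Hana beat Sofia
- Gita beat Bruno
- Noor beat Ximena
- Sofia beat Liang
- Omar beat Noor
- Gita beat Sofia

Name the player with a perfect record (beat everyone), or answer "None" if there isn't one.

None

Highest win total is Omar with 6 (out of 8 possible).
Omar lost to Sofia, Liang, so no player went undefeated.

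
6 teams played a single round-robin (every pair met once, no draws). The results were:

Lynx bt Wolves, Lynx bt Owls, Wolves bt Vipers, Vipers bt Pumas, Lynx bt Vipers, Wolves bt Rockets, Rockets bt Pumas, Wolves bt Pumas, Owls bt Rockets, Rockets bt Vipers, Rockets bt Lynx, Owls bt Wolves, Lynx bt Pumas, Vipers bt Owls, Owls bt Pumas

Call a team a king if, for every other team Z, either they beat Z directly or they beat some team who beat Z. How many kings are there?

Wolves reaches everyone (king).
Lynx reaches everyone (king).
Vipers cannot reach Lynx in two steps.
Owls reaches everyone (king).
Rockets reaches everyone (king).
Pumas cannot reach Wolves, Lynx, Vipers, Owls, Rockets in two steps.
Kings: Wolves, Lynx, Owls, Rockets — 4.

4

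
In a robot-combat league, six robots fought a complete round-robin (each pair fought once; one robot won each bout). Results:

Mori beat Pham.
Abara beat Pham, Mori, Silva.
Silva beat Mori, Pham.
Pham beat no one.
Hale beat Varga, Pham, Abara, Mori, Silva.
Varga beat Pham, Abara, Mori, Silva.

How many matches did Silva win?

Silva's results: beat Mori, Pham; lost to Varga, Hale, Abara.
That is 2 wins.

2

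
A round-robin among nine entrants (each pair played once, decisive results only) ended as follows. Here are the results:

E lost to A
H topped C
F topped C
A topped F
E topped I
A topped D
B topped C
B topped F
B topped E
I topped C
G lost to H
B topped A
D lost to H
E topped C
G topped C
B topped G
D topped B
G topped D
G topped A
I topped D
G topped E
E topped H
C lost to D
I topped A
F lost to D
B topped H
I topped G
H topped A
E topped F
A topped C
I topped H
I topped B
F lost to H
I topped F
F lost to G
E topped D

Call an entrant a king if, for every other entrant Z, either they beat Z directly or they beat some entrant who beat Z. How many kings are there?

4

A cannot reach G in two steps.
B reaches everyone (king).
C cannot reach A, B, D, E, F, G, H, I in two steps.
D cannot reach I in two steps.
E reaches everyone (king).
F cannot reach A, B, D, E, G, H, I in two steps.
G reaches everyone (king).
H cannot reach I in two steps.
I reaches everyone (king).
Kings: B, E, G, I — 4.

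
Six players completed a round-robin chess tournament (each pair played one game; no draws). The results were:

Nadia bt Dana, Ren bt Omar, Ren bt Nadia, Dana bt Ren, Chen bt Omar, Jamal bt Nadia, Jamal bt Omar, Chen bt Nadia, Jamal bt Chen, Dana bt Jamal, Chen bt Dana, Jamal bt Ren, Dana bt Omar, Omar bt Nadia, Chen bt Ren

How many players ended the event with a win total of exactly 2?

Win totals: Omar 1, Chen 4, Dana 3, Jamal 4, Ren 2, Nadia 1.
Exactly 2: Ren — 1 player.

1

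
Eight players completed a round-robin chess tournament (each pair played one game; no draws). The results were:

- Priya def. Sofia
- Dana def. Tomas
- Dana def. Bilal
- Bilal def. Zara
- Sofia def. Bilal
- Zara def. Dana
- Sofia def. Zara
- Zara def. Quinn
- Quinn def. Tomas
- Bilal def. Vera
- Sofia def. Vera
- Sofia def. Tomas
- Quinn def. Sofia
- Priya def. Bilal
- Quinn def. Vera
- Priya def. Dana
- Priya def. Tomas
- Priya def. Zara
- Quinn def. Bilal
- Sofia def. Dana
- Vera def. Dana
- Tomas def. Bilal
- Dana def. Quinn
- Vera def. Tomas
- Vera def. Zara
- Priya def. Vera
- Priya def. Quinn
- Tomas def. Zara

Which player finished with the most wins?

Priya

Win totals: Zara 2, Sofia 5, Quinn 4, Tomas 2, Bilal 2, Dana 3, Vera 3, Priya 7.
Priya leads with 7 wins (next highest: 5).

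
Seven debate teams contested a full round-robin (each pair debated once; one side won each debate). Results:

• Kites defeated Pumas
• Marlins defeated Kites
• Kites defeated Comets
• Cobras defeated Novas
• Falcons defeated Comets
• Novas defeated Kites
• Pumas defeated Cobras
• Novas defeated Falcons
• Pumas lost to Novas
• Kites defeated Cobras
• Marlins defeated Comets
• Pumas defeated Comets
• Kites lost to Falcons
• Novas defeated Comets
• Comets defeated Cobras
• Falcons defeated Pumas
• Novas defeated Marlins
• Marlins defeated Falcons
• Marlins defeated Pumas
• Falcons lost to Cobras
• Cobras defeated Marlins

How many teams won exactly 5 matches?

1

Win totals: Pumas 2, Comets 1, Cobras 3, Falcons 3, Novas 5, Marlins 4, Kites 3.
Exactly 5: Novas — 1 team.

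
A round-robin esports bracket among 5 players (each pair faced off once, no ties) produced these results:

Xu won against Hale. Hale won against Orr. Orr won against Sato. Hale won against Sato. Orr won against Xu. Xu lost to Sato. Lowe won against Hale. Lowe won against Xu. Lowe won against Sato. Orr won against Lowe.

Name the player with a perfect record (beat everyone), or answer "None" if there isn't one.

Highest win total is Orr with 3 (out of 4 possible).
Orr lost to Hale, so no player went undefeated.

None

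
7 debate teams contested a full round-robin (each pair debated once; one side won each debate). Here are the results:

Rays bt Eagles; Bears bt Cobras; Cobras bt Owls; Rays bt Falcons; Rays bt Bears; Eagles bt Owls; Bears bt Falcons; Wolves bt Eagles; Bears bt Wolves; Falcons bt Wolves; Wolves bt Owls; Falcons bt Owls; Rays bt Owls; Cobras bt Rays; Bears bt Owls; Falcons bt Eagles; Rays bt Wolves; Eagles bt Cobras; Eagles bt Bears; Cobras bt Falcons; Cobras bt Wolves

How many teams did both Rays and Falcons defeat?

3

Rays beat: Falcons, Owls, Wolves, Eagles, Bears.
Falcons beat: Owls, Wolves, Eagles.
Both beat: Owls, Wolves, Eagles — 3.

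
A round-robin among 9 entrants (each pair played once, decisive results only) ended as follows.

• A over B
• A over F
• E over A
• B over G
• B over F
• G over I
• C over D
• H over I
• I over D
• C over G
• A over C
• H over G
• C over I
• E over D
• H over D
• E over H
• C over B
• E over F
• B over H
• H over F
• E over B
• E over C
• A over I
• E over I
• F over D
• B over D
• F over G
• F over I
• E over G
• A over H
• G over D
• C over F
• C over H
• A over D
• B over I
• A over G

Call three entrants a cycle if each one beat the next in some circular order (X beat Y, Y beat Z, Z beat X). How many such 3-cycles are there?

0

Win totals: A 7, B 5, C 6, D 0, E 8, F 3, G 2, H 4, I 1.
An entrant with w wins dominates both others in C(w,2) triples; summing gives 21 + 10 + 15 + 0 + 28 + 3 + 1 + 6 + 0 = 84 transitive triples.
Total triples C(9,3) = 84, so cyclic triples = 84 − 84 = 0.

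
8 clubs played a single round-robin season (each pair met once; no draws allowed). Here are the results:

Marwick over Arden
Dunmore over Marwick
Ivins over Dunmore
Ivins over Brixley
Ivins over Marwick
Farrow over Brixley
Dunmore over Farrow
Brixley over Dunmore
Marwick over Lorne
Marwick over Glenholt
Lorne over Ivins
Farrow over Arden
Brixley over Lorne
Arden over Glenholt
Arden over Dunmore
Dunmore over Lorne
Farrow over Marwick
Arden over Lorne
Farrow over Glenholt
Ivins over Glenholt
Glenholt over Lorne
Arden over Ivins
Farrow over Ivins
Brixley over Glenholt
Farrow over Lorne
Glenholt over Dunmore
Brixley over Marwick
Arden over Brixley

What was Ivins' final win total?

4

Ivins' results: beat Marwick, Brixley, Glenholt, Dunmore; lost to Lorne, Farrow, Arden.
That is 4 wins.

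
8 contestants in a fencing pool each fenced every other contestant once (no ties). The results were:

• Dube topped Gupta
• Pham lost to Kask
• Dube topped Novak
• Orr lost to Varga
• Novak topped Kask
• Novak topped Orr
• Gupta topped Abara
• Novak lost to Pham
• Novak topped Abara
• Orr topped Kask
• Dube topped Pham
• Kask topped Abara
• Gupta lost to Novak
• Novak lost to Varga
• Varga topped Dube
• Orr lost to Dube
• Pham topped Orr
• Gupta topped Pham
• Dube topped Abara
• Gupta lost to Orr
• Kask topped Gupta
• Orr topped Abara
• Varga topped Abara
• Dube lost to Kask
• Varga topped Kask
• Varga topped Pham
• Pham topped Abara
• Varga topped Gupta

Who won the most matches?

Win totals: Pham 3, Varga 7, Novak 4, Dube 5, Orr 3, Gupta 2, Abara 0, Kask 4.
Varga leads with 7 wins (next highest: 5).

Varga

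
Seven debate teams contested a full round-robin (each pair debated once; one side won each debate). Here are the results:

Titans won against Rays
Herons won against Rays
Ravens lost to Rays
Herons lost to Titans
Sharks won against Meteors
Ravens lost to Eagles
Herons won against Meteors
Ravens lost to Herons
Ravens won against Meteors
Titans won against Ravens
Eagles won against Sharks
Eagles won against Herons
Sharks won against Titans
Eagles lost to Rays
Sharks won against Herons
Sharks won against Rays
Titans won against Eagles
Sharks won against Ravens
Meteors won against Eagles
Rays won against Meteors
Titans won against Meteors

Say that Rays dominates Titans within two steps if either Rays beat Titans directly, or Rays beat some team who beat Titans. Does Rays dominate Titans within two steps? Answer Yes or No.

No

Rays did not beat Titans directly.
Rays beat Ravens, Eagles, Meteors, but each of them lost to Titans. No two-step path.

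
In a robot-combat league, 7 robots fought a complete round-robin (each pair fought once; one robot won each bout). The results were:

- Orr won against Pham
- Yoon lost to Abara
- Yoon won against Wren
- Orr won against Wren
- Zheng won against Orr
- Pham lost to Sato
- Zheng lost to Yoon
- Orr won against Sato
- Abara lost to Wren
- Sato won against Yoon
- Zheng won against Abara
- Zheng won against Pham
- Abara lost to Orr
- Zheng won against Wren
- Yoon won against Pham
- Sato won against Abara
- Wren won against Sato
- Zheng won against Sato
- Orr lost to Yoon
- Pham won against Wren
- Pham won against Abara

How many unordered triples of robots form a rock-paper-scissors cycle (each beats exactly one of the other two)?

8

Win totals: Abara 1, Orr 4, Yoon 4, Zheng 5, Sato 3, Wren 2, Pham 2.
A robot with w wins dominates both others in C(w,2) triples; summing gives 0 + 6 + 6 + 10 + 3 + 1 + 1 = 27 transitive triples.
Total triples C(7,3) = 35, so cyclic triples = 35 − 27 = 8.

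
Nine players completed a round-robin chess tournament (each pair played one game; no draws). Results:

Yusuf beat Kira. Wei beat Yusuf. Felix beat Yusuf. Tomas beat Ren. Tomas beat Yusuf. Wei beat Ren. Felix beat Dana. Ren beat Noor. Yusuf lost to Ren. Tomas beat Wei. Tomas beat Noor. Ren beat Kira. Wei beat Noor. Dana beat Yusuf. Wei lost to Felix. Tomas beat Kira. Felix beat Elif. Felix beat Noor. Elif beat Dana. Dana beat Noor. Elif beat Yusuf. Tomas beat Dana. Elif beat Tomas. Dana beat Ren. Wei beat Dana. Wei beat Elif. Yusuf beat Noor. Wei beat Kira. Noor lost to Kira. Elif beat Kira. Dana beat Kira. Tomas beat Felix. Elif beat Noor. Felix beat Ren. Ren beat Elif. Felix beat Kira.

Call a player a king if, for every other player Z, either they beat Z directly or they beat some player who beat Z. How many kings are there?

3

Noor cannot reach Dana, Tomas, Elif, Wei, Yusuf, Ren, Felix, Kira in two steps.
Dana cannot reach Tomas, Wei, Felix in two steps.
Tomas reaches everyone (king).
Elif reaches everyone (king).
Wei cannot reach Felix in two steps.
Yusuf cannot reach Dana, Tomas, Elif, Wei, Ren, Felix in two steps.
Ren cannot reach Wei, Felix in two steps.
Felix reaches everyone (king).
Kira cannot reach Dana, Tomas, Elif, Wei, Yusuf, Ren, Felix in two steps.
Kings: Tomas, Elif, Felix — 3.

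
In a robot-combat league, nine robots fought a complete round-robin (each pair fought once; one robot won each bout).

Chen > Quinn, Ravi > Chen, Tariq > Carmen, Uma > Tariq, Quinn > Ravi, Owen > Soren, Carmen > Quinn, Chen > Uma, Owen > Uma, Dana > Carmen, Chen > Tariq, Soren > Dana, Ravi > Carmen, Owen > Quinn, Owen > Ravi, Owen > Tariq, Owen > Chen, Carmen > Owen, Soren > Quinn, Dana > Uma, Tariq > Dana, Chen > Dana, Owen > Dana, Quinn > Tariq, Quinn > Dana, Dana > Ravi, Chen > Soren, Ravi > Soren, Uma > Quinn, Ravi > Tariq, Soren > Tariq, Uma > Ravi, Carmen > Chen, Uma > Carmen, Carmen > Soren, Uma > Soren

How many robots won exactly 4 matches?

2

Win totals: Ravi 4, Dana 3, Tariq 2, Owen 7, Soren 3, Chen 5, Uma 5, Quinn 3, Carmen 4.
Exactly 4: Ravi, Carmen — 2 robots.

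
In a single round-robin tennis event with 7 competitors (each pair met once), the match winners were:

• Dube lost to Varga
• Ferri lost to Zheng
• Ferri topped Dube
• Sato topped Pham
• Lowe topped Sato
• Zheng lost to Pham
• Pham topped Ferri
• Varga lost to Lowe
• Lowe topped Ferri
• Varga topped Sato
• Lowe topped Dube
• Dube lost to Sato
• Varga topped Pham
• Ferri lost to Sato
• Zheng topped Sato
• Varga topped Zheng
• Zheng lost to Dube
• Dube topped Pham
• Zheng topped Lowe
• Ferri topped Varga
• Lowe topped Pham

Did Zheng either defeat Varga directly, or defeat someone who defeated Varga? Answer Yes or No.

Zheng did not beat Varga directly.
Zheng beat Ferri, Sato, Lowe. Of those, Ferri beat Varga.

Yes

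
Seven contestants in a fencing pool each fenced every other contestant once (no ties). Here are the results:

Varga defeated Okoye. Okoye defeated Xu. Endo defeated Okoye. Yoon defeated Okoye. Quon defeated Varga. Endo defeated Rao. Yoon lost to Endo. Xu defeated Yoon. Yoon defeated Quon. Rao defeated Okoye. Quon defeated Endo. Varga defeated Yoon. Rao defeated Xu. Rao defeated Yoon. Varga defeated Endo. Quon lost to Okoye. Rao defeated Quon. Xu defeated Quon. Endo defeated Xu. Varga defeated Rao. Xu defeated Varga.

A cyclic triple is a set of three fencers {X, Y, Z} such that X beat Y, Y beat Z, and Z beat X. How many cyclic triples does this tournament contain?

Win totals: Endo 4, Xu 3, Rao 4, Quon 2, Yoon 2, Okoye 2, Varga 4.
A fencer with w wins dominates both others in C(w,2) triples; summing gives 6 + 3 + 6 + 1 + 1 + 1 + 6 = 24 transitive triples.
Total triples C(7,3) = 35, so cyclic triples = 35 − 24 = 11.

11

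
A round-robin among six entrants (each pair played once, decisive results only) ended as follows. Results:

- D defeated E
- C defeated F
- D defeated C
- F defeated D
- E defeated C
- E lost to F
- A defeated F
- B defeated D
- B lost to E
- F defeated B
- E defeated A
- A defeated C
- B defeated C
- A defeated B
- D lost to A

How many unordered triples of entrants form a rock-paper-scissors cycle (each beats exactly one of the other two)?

Of the C(6,3) = 20 triples, the cyclic ones are: {A, D, E}; {A, E, F}; {B, C, F}; {B, D, E}; {C, D, F}; {C, E, F}.
That is 6.

6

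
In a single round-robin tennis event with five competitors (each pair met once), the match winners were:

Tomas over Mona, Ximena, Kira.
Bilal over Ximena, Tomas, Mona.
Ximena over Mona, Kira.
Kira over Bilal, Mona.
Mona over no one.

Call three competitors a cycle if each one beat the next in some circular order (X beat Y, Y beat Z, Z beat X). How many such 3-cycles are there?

Win totals: Ximena 2, Mona 0, Bilal 3, Tomas 3, Kira 2.
A competitor with w wins dominates both others in C(w,2) triples; summing gives 1 + 0 + 3 + 3 + 1 = 8 transitive triples.
Total triples C(5,3) = 10, so cyclic triples = 10 − 8 = 2.

2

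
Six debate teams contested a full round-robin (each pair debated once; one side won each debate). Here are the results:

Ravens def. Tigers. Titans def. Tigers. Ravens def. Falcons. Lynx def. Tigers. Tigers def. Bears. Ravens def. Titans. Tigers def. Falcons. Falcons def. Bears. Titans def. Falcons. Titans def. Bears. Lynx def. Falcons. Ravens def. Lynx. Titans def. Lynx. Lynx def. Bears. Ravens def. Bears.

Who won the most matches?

Win totals: Ravens 5, Bears 0, Falcons 1, Titans 4, Tigers 2, Lynx 3.
Ravens leads with 5 wins (next highest: 4).

Ravens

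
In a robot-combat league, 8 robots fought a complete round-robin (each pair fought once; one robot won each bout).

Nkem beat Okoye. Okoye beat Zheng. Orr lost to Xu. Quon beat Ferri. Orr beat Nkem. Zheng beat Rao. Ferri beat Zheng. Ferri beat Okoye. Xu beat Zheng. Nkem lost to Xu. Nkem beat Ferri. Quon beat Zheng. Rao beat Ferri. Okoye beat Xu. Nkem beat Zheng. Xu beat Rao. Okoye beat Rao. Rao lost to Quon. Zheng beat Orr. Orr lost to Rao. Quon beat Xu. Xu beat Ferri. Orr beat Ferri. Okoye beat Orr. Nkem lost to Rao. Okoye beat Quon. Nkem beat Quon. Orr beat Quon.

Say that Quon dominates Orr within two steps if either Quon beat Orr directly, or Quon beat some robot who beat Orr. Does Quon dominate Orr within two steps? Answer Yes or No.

Quon did not beat Orr directly.
Quon beat Xu, Rao, Ferri, Zheng. Of those, Xu beat Orr.

Yes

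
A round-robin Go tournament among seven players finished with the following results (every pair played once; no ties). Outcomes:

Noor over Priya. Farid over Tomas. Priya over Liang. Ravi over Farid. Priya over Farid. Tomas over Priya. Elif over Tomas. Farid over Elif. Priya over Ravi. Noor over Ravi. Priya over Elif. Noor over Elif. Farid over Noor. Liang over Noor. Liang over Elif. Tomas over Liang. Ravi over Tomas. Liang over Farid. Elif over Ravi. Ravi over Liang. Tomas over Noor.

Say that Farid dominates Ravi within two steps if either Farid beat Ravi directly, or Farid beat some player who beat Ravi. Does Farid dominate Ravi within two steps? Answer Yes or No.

Farid did not beat Ravi directly.
Farid beat Noor, Elif, Tomas. Of those, Noor beat Ravi.

Yes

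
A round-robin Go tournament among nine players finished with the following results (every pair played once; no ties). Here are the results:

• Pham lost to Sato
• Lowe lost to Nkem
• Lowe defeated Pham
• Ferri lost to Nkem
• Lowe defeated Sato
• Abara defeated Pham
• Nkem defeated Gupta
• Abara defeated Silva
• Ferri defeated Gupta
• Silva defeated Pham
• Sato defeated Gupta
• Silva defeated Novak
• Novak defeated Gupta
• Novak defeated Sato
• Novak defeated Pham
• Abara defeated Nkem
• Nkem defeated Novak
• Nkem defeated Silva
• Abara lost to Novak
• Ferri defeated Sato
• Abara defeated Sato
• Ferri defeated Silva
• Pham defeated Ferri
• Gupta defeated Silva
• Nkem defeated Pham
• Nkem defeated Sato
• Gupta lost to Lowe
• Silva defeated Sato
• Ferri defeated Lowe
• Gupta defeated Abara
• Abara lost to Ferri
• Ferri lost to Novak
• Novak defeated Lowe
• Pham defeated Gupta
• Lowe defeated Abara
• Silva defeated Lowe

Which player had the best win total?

Nkem

Win totals: Pham 2, Ferri 5, Sato 2, Silva 4, Novak 6, Nkem 7, Lowe 4, Abara 4, Gupta 2.
Nkem leads with 7 wins (next highest: 6).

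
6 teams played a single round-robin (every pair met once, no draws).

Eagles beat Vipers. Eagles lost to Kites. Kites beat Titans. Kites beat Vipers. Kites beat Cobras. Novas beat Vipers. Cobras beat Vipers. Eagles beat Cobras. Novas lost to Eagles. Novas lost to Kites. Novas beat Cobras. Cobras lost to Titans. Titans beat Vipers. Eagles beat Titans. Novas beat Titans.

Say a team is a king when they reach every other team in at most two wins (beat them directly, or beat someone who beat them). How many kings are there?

1

Cobras cannot reach Kites, Novas, Eagles, Titans in two steps.
Kites reaches everyone (king).
Novas cannot reach Kites, Eagles in two steps.
Eagles cannot reach Kites in two steps.
Titans cannot reach Kites, Novas, Eagles in two steps.
Vipers cannot reach Cobras, Kites, Novas, Eagles, Titans in two steps.
Kings: Kites — 1.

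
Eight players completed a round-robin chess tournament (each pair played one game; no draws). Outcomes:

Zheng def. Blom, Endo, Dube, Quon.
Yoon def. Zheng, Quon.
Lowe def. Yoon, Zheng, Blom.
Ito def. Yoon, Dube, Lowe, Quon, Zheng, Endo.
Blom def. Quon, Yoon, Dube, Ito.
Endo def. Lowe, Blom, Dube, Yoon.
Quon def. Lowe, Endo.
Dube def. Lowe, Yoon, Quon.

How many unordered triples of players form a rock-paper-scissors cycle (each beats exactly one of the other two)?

Win totals: Endo 4, Ito 6, Blom 4, Quon 2, Zheng 4, Lowe 3, Yoon 2, Dube 3.
A player with w wins dominates both others in C(w,2) triples; summing gives 6 + 15 + 6 + 1 + 6 + 3 + 1 + 3 = 41 transitive triples.
Total triples C(8,3) = 56, so cyclic triples = 56 − 41 = 15.

15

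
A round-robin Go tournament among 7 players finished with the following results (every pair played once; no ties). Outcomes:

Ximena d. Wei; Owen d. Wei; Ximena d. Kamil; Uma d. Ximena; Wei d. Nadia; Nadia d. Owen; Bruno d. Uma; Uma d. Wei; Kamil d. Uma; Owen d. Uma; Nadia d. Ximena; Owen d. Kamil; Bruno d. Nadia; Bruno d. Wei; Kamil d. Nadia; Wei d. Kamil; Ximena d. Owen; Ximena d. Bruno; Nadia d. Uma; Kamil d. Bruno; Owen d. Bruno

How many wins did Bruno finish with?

3

Bruno's results: beat Uma, Wei, Nadia; lost to Kamil, Ximena, Owen.
That is 3 wins.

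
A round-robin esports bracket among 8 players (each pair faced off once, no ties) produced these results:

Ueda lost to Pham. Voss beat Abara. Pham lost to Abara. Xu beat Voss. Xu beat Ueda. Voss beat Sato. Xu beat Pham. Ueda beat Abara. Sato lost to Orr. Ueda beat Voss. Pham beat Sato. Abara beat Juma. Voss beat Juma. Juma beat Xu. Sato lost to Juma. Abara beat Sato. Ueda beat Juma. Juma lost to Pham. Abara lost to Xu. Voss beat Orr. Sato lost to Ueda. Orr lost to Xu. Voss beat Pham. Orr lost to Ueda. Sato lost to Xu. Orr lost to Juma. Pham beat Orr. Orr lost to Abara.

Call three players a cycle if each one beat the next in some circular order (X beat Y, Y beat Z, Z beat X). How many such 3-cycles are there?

Win totals: Abara 4, Voss 5, Juma 3, Ueda 5, Pham 4, Orr 1, Xu 6, Sato 0.
A player with w wins dominates both others in C(w,2) triples; summing gives 6 + 10 + 3 + 10 + 6 + 0 + 15 + 0 = 50 transitive triples.
Total triples C(8,3) = 56, so cyclic triples = 56 − 50 = 6.

6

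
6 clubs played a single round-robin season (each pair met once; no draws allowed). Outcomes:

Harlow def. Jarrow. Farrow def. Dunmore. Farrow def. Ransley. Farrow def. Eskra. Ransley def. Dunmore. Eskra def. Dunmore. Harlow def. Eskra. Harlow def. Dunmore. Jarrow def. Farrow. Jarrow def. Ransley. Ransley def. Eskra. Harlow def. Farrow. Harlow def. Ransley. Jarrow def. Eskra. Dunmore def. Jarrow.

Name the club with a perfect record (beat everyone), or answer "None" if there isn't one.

Harlow

Harlow has 5 wins out of 5 opponents — a perfect record.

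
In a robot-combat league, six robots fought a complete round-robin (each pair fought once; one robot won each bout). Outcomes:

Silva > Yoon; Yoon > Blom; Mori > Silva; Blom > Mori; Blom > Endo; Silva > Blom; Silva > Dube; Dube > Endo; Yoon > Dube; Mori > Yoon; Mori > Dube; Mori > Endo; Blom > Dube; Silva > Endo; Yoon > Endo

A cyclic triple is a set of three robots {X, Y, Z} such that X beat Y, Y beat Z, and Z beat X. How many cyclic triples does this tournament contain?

2

Of the C(6,3) = 20 triples, the cyclic ones are: {Silva, Blom, Mori}; {Blom, Mori, Yoon}.
That is 2.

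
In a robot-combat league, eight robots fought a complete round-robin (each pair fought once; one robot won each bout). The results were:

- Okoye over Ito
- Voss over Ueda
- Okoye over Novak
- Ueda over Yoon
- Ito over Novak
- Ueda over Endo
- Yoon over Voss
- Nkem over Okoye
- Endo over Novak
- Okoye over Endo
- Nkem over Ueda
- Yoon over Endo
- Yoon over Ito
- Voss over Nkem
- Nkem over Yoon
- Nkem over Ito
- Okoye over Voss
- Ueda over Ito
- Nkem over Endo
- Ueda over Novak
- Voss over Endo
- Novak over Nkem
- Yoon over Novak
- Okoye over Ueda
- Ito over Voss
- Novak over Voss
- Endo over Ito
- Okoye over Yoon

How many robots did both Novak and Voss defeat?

Novak beat: Nkem, Voss.
Voss beat: Nkem, Endo, Ueda.
Both beat: Nkem — 1.

1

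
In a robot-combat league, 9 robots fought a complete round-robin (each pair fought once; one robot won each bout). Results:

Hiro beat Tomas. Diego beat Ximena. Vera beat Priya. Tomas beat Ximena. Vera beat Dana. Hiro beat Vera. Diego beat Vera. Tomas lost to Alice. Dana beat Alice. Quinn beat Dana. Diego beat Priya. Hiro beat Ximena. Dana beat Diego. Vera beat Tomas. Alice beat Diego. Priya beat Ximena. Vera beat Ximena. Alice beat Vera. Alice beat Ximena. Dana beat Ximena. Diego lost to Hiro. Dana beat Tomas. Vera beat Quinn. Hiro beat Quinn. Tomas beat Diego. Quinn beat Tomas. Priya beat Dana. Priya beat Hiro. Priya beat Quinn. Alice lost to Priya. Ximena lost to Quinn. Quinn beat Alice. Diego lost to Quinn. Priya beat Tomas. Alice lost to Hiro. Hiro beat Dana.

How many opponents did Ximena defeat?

Ximena's results: beat no one; lost to Alice, Dana, Vera, Diego, Quinn, Priya, Tomas, Hiro.
That is 0 wins.

0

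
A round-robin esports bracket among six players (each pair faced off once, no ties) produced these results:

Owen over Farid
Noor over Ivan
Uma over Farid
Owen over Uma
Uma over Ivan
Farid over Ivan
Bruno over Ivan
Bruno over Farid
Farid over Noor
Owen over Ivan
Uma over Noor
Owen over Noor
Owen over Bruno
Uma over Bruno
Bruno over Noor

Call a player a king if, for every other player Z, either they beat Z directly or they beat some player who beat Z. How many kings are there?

Bruno cannot reach Owen, Uma in two steps.
Owen reaches everyone (king).
Farid cannot reach Bruno, Owen, Uma in two steps.
Noor cannot reach Bruno, Owen, Farid, Uma in two steps.
Ivan cannot reach Bruno, Owen, Farid, Noor, Uma in two steps.
Uma cannot reach Owen in two steps.
Kings: Owen — 1.

1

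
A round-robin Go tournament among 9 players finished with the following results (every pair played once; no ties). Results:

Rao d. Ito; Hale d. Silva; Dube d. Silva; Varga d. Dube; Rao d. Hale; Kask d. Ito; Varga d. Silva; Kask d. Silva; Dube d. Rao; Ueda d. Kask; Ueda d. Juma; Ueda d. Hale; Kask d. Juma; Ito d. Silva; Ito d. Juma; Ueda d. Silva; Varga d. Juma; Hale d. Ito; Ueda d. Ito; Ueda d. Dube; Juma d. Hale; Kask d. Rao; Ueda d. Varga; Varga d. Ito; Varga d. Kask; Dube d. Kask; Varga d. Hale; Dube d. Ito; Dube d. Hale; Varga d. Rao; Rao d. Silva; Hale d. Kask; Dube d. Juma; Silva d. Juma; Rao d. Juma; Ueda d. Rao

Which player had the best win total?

Win totals: Hale 3, Varga 7, Kask 4, Silva 1, Juma 1, Dube 6, Rao 4, Ito 2, Ueda 8.
Ueda leads with 8 wins (next highest: 7).

Ueda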